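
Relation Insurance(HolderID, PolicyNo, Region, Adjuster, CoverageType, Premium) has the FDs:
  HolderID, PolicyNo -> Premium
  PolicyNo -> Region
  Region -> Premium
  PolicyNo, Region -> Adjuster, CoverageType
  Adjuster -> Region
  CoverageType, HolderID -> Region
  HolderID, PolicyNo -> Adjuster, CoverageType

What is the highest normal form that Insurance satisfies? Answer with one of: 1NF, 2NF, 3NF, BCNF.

1NF

Candidate key: {HolderID, PolicyNo}. Prime attributes: {HolderID, PolicyNo}.
PolicyNo -> Region breaks BCNF: {PolicyNo}⁺ = {Adjuster, CoverageType, PolicyNo, Premium, Region}, so {PolicyNo} is not a superkey.
PolicyNo -> Region determines the non-prime attribute {Region} from a non-superkey — 3NF is violated.
Since {PolicyNo} ⊂ {HolderID, PolicyNo} and {PolicyNo}⁺ ⊇ {Adjuster, CoverageType, Premium, Region} with {Adjuster, CoverageType, Premium, Region} non-prime, there is a partial dependency; 2NF fails.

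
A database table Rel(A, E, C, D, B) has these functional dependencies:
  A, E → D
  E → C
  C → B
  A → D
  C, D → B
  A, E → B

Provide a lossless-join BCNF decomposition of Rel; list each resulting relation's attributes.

Candidate key of the original relation: {A, E}.
Within {A, B, C, D, E}: {E}⁺ ∩ {A, B, C, D, E} = {B, C, E}, not the whole set, so E → B, C violates BCNF; decompose into {B, C, E} and {A, D, E}.
Within {B, C, E}: {C}⁺ ∩ {B, C, E} = {B, C}, not the whole set, so C → B violates BCNF; decompose into {B, C} and {C, E}.
{B, C}: every determinant is a superkey — BCNF.
{C, E}: every determinant is a superkey — BCNF.
Within {A, D, E}: {A}⁺ ∩ {A, D, E} = {A, D}, not the whole set, so A → D violates BCNF; decompose into {A, D} and {A, E}.
{A, D}: every determinant is a superkey — BCNF.
{A, E}: every determinant is a superkey — BCNF.

{A, D}; {A, E}; {B, C}; {C, E}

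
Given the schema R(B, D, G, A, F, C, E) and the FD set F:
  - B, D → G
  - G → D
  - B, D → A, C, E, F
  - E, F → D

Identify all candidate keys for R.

No FD produces {B}, so it must be in every candidate key.
{B, D}⁺ = {A, B, C, D, E, F, G} — all of the relation — so {B, D} is a candidate key.
{B, G}⁺ = {A, B, C, D, E, F, G} — all of the relation — so {B, G} is a candidate key.
{B, E, F}⁺ = {A, B, C, D, E, F, G} — all of the relation — so {B, E, F} is a candidate key.
These are minimal and exhaustive — every other superkey contains one of them.

{B, D}, {B, E, F}, {B, G}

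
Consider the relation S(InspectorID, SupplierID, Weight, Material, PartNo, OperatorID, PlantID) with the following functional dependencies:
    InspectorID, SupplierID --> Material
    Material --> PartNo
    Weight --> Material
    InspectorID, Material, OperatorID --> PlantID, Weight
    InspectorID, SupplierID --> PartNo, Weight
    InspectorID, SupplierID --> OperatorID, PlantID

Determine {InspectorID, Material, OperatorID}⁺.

Start with {InspectorID, Material, OperatorID}.
Material --> PartNo applies; add {PartNo} → now {InspectorID, Material, OperatorID, PartNo}.
InspectorID, Material, OperatorID --> PlantID, Weight applies; add {PlantID, Weight} → now {InspectorID, Material, OperatorID, PartNo, PlantID, Weight}.
No further FD applies.

{InspectorID, Material, OperatorID, PartNo, PlantID, Weight}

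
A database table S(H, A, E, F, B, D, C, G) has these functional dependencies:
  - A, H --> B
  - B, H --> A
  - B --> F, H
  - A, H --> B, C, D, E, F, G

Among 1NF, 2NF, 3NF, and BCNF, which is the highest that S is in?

Candidate keys: {A, H}, {B}. Prime attributes: {A, B, H}.
Each dependency's left side is a superkey — BCNF holds.

BCNF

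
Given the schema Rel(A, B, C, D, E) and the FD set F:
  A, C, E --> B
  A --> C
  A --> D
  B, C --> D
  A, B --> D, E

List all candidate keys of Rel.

{A, B}, {A, E}

Attributes never on any right-hand side: {A} — every candidate key must contain it.
{A, B}⁺ = {A, B, C, D, E} — all of the relation — so {A, B} is a candidate key.
{A, E}⁺ = {A, B, C, D, E} — all of the relation — so {A, E} is a candidate key.
Any other superkey properly contains one of these, so there are no further candidate keys.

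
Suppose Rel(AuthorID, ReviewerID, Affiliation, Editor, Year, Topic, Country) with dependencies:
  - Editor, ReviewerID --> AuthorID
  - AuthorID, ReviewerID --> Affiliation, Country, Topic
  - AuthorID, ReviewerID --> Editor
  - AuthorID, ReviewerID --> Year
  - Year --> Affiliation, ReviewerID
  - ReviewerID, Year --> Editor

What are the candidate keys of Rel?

{AuthorID, ReviewerID}, {Editor, ReviewerID}, {Year}

{Year}⁺ = {Affiliation, AuthorID, Country, Editor, ReviewerID, Topic, Year}, which is every attribute, so {Year} is a candidate key.
{AuthorID, ReviewerID}⁺ = {Affiliation, AuthorID, Country, Editor, ReviewerID, Topic, Year}, which is every attribute, so {AuthorID, ReviewerID} is a candidate key.
{Editor, ReviewerID}⁺ = {Affiliation, AuthorID, Country, Editor, ReviewerID, Topic, Year}, which is every attribute, so {Editor, ReviewerID} is a candidate key.
Any other superkey properly contains one of these, so there are no further candidate keys.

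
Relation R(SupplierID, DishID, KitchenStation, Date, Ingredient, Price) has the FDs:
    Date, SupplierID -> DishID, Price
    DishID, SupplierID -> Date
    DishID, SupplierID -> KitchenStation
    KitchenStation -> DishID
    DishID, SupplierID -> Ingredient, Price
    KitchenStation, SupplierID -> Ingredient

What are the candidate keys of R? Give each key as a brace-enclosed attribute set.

No FD produces {SupplierID}, so it must be in every candidate key.
{Date, SupplierID}⁺ = {Date, DishID, Ingredient, KitchenStation, Price, SupplierID}, which is every attribute, so {Date, SupplierID} is a candidate key.
{DishID, SupplierID}⁺ = {Date, DishID, Ingredient, KitchenStation, Price, SupplierID}, which is every attribute, so {DishID, SupplierID} is a candidate key.
{KitchenStation, SupplierID}⁺ = {Date, DishID, Ingredient, KitchenStation, Price, SupplierID}, which is every attribute, so {KitchenStation, SupplierID} is a candidate key.
No proper subset of any of these is a key, and no other minimal superkey exists.

{Date, SupplierID}, {DishID, SupplierID}, {KitchenStation, SupplierID}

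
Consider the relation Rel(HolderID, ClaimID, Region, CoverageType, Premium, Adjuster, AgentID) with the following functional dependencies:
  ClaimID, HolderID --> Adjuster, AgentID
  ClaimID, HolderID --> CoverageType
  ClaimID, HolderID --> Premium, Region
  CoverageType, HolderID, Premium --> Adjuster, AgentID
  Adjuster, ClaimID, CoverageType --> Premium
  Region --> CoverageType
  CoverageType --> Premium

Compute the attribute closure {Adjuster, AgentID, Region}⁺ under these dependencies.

Start with {Adjuster, AgentID, Region}.
Region --> CoverageType applies; add {CoverageType} → now {Adjuster, AgentID, CoverageType, Region}.
CoverageType --> Premium applies; add {Premium} → now {Adjuster, AgentID, CoverageType, Premium, Region}.
No further FD applies.

{Adjuster, AgentID, CoverageType, Premium, Region}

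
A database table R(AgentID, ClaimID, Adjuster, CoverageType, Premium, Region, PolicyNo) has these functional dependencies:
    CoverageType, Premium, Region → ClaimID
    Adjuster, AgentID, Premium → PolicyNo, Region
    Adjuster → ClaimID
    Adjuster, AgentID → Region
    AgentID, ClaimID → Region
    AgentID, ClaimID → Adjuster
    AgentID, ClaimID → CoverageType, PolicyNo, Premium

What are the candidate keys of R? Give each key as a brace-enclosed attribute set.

{Adjuster, AgentID}, {AgentID, ClaimID}, {AgentID, CoverageType, Premium, Region}

No FD produces {AgentID}, so it must be in every candidate key.
{Adjuster, AgentID} is a candidate key since {Adjuster, AgentID}⁺ = {Adjuster, AgentID, ClaimID, CoverageType, PolicyNo, Premium, Region} covers every attribute.
{AgentID, ClaimID} is a candidate key since {AgentID, ClaimID}⁺ = {Adjuster, AgentID, ClaimID, CoverageType, PolicyNo, Premium, Region} covers every attribute.
{AgentID, CoverageType, Premium, Region} is a candidate key since {AgentID, CoverageType, Premium, Region}⁺ = {Adjuster, AgentID, ClaimID, CoverageType, PolicyNo, Premium, Region} covers every attribute.
No proper subset of any of these is a key, and no other minimal superkey exists.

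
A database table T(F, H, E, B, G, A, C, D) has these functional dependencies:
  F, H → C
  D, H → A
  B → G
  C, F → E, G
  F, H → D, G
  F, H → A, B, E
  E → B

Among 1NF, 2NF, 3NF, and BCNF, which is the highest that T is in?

2NF

Candidate key: {F, H}. Prime attributes: {F, H}.
D, H → A: {D, H}⁺ = {A, D, H}, which is not all of the attributes, so the left side is not a superkey — BCNF is violated.
D, H → A has non-prime {A} on the right and a non-superkey on the left, so 3NF fails.
Checking every proper subset of each key, none determines a non-prime attribute — 2NF is satisfied.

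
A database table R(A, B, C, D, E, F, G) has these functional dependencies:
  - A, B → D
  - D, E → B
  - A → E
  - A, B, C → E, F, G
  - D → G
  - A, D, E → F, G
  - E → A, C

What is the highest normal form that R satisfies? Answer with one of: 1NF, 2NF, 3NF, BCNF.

Candidate keys: {A, B}, {A, D}, {B, E}, {D, E}. Prime attributes: {A, B, D, E}.
A → E: {A}⁺ = {A, C, E}, which is not all of the attributes, so the left side is not a superkey — BCNF is violated.
D → G has non-prime {G} on the right and a non-superkey on the left, so 3NF fails.
Since {A} ⊂ {A, B} and {A}⁺ ⊇ {C} with {C} non-prime, there is a partial dependency; 2NF fails.

1NF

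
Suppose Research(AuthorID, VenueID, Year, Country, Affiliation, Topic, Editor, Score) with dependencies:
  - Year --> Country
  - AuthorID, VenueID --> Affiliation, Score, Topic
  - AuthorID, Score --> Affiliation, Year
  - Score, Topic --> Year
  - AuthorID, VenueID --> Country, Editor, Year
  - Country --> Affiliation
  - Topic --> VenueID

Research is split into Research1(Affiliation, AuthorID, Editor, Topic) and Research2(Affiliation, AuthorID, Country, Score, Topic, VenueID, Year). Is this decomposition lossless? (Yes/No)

Yes

Research1 ∩ Research2 = {Affiliation, AuthorID, Topic}; its closure under F is {Affiliation, AuthorID, Country, Editor, Score, Topic, VenueID, Year}.
This includes all of Research1, so the common attributes are a superkey of Research1 — the join is lossless.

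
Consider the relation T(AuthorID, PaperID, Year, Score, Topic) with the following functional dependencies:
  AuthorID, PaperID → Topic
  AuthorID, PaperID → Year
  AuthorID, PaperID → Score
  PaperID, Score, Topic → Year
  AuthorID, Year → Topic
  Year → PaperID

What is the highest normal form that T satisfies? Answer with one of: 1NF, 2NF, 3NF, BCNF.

3NF

Candidate keys: {AuthorID, PaperID}, {AuthorID, Year}. Prime attributes: {AuthorID, PaperID, Year}.
PaperID, Score, Topic → Year: {PaperID, Score, Topic}⁺ = {PaperID, Score, Topic, Year}, which is not all of the attributes, so the left side is not a superkey — BCNF is violated.
But every attribute on its right side ({Year}) is prime, and the same holds for every other non-superkey FD, so 3NF still holds.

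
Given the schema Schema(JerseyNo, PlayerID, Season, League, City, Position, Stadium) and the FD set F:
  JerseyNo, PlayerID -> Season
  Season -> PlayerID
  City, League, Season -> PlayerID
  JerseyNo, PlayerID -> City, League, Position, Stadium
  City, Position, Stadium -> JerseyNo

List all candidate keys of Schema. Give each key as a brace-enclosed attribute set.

{City, PlayerID, Position, Stadium}, {City, Position, Season, Stadium}, {JerseyNo, PlayerID}, {JerseyNo, Season}

{JerseyNo, PlayerID} is a candidate key since {JerseyNo, PlayerID}⁺ = {City, JerseyNo, League, PlayerID, Position, Season, Stadium} covers every attribute.
{JerseyNo, Season} is a candidate key since {JerseyNo, Season}⁺ = {City, JerseyNo, League, PlayerID, Position, Season, Stadium} covers every attribute.
{City, PlayerID, Position, Stadium} is a candidate key since {City, PlayerID, Position, Stadium}⁺ = {City, JerseyNo, League, PlayerID, Position, Season, Stadium} covers every attribute.
{City, Position, Season, Stadium} is a candidate key since {City, Position, Season, Stadium}⁺ = {City, JerseyNo, League, PlayerID, Position, Season, Stadium} covers every attribute.
Any other superkey properly contains one of these, so there are no further candidate keys.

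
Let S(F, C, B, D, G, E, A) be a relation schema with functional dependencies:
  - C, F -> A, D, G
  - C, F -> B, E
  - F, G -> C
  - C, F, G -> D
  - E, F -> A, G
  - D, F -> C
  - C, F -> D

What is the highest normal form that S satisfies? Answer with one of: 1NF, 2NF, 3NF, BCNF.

BCNF

Candidate keys: {C, F}, {D, F}, {E, F}, {F, G}. Prime attributes: {C, D, E, F, G}.
Each dependency's left side is a superkey — BCNF holds.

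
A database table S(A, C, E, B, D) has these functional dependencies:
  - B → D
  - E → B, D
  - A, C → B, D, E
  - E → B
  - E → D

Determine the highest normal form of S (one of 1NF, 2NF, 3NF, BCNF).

Candidate key: {A, C}. Prime attributes: {A, C}.
B → D: {B}⁺ = {B, D}, which is not all of the attributes, so the left side is not a superkey — BCNF is violated.
B → D determines the non-prime attribute {D} from a non-superkey — 3NF is violated.
Checking every proper subset of each key, none determines a non-prime attribute — 2NF is satisfied.

2NF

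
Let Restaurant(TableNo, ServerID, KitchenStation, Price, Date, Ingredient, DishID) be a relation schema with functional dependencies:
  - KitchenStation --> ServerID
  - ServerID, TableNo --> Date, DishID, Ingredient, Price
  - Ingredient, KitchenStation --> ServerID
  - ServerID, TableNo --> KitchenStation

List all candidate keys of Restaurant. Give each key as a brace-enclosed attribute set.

{KitchenStation, TableNo}, {ServerID, TableNo}

{TableNo} never appears on the right of any FD, so every key must include it.
{KitchenStation, TableNo}⁺ = {Date, DishID, Ingredient, KitchenStation, Price, ServerID, TableNo}, which is every attribute, so {KitchenStation, TableNo} is a candidate key.
{ServerID, TableNo}⁺ = {Date, DishID, Ingredient, KitchenStation, Price, ServerID, TableNo}, which is every attribute, so {ServerID, TableNo} is a candidate key.
These are minimal and exhaustive — every other superkey contains one of them.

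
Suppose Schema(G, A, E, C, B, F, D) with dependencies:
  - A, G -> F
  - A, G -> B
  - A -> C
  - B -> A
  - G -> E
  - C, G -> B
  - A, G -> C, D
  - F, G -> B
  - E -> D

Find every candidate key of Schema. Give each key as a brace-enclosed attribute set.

{G} never appears on the right of any FD, so every key must include it.
Closure of {A, G} is {A, B, C, D, E, F, G}, the whole schema; {A, G} is a candidate key.
Closure of {B, G} is {A, B, C, D, E, F, G}, the whole schema; {B, G} is a candidate key.
Closure of {C, G} is {A, B, C, D, E, F, G}, the whole schema; {C, G} is a candidate key.
Closure of {F, G} is {A, B, C, D, E, F, G}, the whole schema; {F, G} is a candidate key.
These are minimal and exhaustive — every other superkey contains one of them.

{A, G}, {B, G}, {C, G}, {F, G}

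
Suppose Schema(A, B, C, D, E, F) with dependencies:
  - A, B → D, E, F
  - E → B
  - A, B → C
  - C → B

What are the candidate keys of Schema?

{A, B}, {A, C}, {A, E}

No FD produces {A}, so it must be in every candidate key.
Closure of {A, B} is {A, B, C, D, E, F}, the whole schema; {A, B} is a candidate key.
Closure of {A, C} is {A, B, C, D, E, F}, the whole schema; {A, C} is a candidate key.
Closure of {A, E} is {A, B, C, D, E, F}, the whole schema; {A, E} is a candidate key.
These are minimal and exhaustive — every other superkey contains one of them.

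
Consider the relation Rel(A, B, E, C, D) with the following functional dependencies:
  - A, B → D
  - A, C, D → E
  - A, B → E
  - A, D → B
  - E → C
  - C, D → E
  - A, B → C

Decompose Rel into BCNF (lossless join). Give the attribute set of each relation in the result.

{A, B, D, E}; {C, E}

Candidate keys of the original relation: {A, B}, {A, D}.
Within {A, B, C, D, E}: {E}⁺ ∩ {A, B, C, D, E} = {C, E}, not the whole set, so E → C violates BCNF; decompose into {C, E} and {A, B, D, E}.
{C, E} is in BCNF.
{A, B, D, E} is in BCNF.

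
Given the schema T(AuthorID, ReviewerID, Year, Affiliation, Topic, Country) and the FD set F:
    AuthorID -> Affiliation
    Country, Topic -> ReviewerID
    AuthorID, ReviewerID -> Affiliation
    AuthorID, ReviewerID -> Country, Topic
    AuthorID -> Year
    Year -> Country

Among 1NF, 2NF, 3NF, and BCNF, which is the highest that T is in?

Candidate keys: {AuthorID, ReviewerID}, {AuthorID, Topic}. Prime attributes: {AuthorID, ReviewerID, Topic}.
AuthorID -> Affiliation: {AuthorID}⁺ = {Affiliation, AuthorID, Country, Year}, which is not all of the attributes, so the left side is not a superkey — BCNF is violated.
AuthorID -> Affiliation has non-prime {Affiliation} on the right and a non-superkey on the left, so 3NF fails.
The proper key subset {AuthorID} of {AuthorID, ReviewerID} determines non-prime {Affiliation, Country, Year}, so the relation is not even in 2NF.

1NF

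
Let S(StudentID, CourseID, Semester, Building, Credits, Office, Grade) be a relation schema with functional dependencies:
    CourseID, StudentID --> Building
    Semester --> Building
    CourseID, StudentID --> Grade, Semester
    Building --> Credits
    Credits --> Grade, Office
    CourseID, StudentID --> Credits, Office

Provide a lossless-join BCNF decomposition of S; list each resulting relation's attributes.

{Building, Credits}; {Building, Semester}; {CourseID, Semester, StudentID}; {Credits, Grade, Office}

Candidate key of the original relation: {CourseID, StudentID}.
{Building, CourseID, Credits, Grade, Office, Semester, StudentID}: {Semester} determines {Building, Credits, Grade, Office, Semester} here but is not a superkey — split on Semester --> Building, Credits, Grade, Office, giving {Building, Credits, Grade, Office, Semester} and {CourseID, Semester, StudentID}.
{Building, Credits, Grade, Office, Semester}: {Building} determines {Building, Credits, Grade, Office} here but is not a superkey — split on Building --> Credits, Grade, Office, giving {Building, Credits, Grade, Office} and {Building, Semester}.
{Building, Credits, Grade, Office}: {Credits} determines {Credits, Grade, Office} here but is not a superkey — split on Credits --> Grade, Office, giving {Credits, Grade, Office} and {Building, Credits}.
{Credits, Grade, Office}: every determinant is a superkey — BCNF.
{Building, Credits}: every determinant is a superkey — BCNF.
{Building, Semester}: every determinant is a superkey — BCNF.
{CourseID, Semester, StudentID}: every determinant is a superkey — BCNF.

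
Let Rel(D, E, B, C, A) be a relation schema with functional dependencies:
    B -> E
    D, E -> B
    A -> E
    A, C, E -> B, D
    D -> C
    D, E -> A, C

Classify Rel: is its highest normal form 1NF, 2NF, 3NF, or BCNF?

3NF

Candidate keys: {A, C}, {A, D}, {B, D}, {D, E}. Prime attributes: {A, B, C, D, E}.
B -> E: {B}⁺ = {B, E}, which is not all of the attributes, so the left side is not a superkey — BCNF is violated.
But every attribute on its right side ({E}) is prime, and the same holds for every other non-superkey FD, so 3NF still holds.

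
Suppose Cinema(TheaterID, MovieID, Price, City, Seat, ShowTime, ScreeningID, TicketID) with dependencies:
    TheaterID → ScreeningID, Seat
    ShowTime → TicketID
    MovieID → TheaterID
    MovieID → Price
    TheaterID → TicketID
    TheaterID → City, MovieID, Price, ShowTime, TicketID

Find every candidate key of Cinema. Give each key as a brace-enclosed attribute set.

{MovieID} is a candidate key since {MovieID}⁺ = {City, MovieID, Price, ScreeningID, Seat, ShowTime, TheaterID, TicketID} covers every attribute.
{TheaterID} is a candidate key since {TheaterID}⁺ = {City, MovieID, Price, ScreeningID, Seat, ShowTime, TheaterID, TicketID} covers every attribute.
No proper subset of any of these is a key, and no other minimal superkey exists.

{MovieID}, {TheaterID}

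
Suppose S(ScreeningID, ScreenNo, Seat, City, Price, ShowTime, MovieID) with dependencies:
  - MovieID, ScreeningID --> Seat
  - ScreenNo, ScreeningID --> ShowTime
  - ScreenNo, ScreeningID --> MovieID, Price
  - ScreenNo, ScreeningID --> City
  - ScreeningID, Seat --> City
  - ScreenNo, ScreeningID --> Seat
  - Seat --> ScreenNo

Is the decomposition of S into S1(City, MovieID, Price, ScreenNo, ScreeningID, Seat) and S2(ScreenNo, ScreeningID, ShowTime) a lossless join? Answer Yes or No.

Yes

Common attributes: {ScreenNo, ScreeningID}; their closure is {City, MovieID, Price, ScreenNo, ScreeningID, Seat, ShowTime}.
Since S1 ⊆ {City, MovieID, Price, ScreenNo, ScreeningID, Seat, ShowTime}, the intersection is a superkey of S1; the decomposition is lossless.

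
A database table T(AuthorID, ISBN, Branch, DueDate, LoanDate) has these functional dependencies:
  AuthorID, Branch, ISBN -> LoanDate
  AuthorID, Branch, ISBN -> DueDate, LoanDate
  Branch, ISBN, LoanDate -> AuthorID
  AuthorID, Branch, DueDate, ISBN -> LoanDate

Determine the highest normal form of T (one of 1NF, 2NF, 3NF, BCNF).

Candidate keys: {AuthorID, Branch, ISBN}, {Branch, ISBN, LoanDate}. Prime attributes: {AuthorID, Branch, ISBN, LoanDate}.
Each dependency's left side is a superkey — BCNF holds.

BCNF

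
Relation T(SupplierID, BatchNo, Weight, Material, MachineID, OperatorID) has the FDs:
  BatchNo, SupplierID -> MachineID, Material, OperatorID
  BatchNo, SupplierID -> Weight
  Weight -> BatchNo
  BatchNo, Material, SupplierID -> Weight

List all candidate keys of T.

{BatchNo, SupplierID}, {SupplierID, Weight}

Attributes never on any right-hand side: {SupplierID} — every candidate key must contain it.
{BatchNo, SupplierID}⁺ = {BatchNo, MachineID, Material, OperatorID, SupplierID, Weight}, which is every attribute, so {BatchNo, SupplierID} is a candidate key.
{SupplierID, Weight}⁺ = {BatchNo, MachineID, Material, OperatorID, SupplierID, Weight}, which is every attribute, so {SupplierID, Weight} is a candidate key.
These are minimal and exhaustive — every other superkey contains one of them.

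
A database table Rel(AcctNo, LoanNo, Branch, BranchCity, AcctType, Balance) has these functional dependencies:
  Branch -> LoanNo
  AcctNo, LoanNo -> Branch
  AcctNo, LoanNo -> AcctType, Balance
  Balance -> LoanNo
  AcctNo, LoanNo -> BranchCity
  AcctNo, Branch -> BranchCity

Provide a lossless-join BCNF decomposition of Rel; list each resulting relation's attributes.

Candidate keys of the original relation: {AcctNo, Balance}, {AcctNo, Branch}, {AcctNo, LoanNo}.
In {AcctNo, AcctType, Balance, Branch, BranchCity, LoanNo}, {Branch} is not a superkey ({Branch}⁺ restricted to this set is {Branch, LoanNo}), so split on Branch -> LoanNo into {Branch, LoanNo} and {AcctNo, AcctType, Balance, Branch, BranchCity}.
{Branch, LoanNo}: every determinant is a superkey — BCNF.
{AcctNo, AcctType, Balance, Branch, BranchCity}: every determinant is a superkey — BCNF.

{AcctNo, AcctType, Balance, Branch, BranchCity}; {Branch, LoanNo}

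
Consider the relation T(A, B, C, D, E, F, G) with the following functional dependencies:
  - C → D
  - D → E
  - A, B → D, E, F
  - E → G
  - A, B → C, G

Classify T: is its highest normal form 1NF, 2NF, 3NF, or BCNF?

2NF

Candidate key: {A, B}. Prime attributes: {A, B}.
C → D: {C}⁺ = {C, D, E, G}, which is not all of the attributes, so the left side is not a superkey — BCNF is violated.
C → D has non-prime {D} on the right and a non-superkey on the left, so 3NF fails.
No non-prime attribute depends on a proper subset of any candidate key, so 2NF holds.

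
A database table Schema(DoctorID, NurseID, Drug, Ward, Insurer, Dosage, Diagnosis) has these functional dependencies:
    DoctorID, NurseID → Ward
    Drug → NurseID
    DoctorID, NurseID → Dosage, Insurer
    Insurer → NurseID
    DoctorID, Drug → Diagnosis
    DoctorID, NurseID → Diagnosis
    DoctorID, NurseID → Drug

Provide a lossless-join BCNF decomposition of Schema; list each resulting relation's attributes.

{Diagnosis, DoctorID, Dosage, Drug, Insurer, Ward}; {Drug, NurseID}

Candidate keys of the original relation: {DoctorID, Drug}, {DoctorID, Insurer}, {DoctorID, NurseID}.
Within {Diagnosis, DoctorID, Dosage, Drug, Insurer, NurseID, Ward}: {Drug}⁺ ∩ {Diagnosis, DoctorID, Dosage, Drug, Insurer, NurseID, Ward} = {Drug, NurseID}, not the whole set, so Drug → NurseID violates BCNF; decompose into {Drug, NurseID} and {Diagnosis, DoctorID, Dosage, Drug, Insurer, Ward}.
{Drug, NurseID}: every determinant is a superkey — BCNF.
{Diagnosis, DoctorID, Dosage, Drug, Insurer, Ward}: every determinant is a superkey — BCNF.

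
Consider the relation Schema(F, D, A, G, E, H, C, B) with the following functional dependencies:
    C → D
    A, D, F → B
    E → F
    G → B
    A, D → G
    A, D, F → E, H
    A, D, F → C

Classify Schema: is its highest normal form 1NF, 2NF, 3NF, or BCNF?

Candidate keys: {A, C, E}, {A, C, F}, {A, D, E}, {A, D, F}. Prime attributes: {A, C, D, E, F}.
C → D: {C}⁺ = {C, D}, which is not all of the attributes, so the left side is not a superkey — BCNF is violated.
G → B has non-prime {B} on the right and a non-superkey on the left, so 3NF fails.
{A, C} is a proper subset of the key {A, C, E}, and {A, C}⁺ contains the non-prime attributes {B, G} — a partial dependency, so 2NF is violated.

1NF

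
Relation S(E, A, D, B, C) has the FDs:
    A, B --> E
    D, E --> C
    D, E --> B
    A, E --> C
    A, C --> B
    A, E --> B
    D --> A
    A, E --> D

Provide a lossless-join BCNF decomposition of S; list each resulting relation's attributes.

Candidate keys of the original relation: {A, B}, {A, C}, {A, E}, {B, D}, {C, D}, {D, E}.
Within {A, B, C, D, E}: {D}⁺ ∩ {A, B, C, D, E} = {A, D}, not the whole set, so D --> A violates BCNF; decompose into {A, D} and {B, C, D, E}.
{A, D} is in BCNF.
{B, C, D, E} is in BCNF.

{A, D}; {B, C, D, E}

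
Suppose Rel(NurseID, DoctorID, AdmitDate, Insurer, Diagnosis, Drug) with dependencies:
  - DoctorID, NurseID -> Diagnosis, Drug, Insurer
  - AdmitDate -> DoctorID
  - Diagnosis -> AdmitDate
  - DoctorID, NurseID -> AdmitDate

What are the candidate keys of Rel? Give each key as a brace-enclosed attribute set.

{NurseID} never appears on the right of any FD, so every key must include it.
{AdmitDate, NurseID} is a candidate key since {AdmitDate, NurseID}⁺ = {AdmitDate, Diagnosis, DoctorID, Drug, Insurer, NurseID} covers every attribute.
{Diagnosis, NurseID} is a candidate key since {Diagnosis, NurseID}⁺ = {AdmitDate, Diagnosis, DoctorID, Drug, Insurer, NurseID} covers every attribute.
{DoctorID, NurseID} is a candidate key since {DoctorID, NurseID}⁺ = {AdmitDate, Diagnosis, DoctorID, Drug, Insurer, NurseID} covers every attribute.
These are minimal and exhaustive — every other superkey contains one of them.

{AdmitDate, NurseID}, {Diagnosis, NurseID}, {DoctorID, NurseID}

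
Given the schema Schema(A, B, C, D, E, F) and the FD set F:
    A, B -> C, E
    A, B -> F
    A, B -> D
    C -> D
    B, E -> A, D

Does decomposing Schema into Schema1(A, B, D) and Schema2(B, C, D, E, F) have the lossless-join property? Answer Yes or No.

No

The shared attributes are {B, D} and {B, D}⁺ = {B, D}.
The closure covers neither Schema1 nor Schema2 entirely; the join is not lossless.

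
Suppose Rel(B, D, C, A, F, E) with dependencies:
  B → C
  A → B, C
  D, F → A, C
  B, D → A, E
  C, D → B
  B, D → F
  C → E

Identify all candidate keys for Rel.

No FD produces {D}, so it must be in every candidate key.
{A, D}⁺ = {A, B, C, D, E, F} — all of the relation — so {A, D} is a candidate key.
{B, D}⁺ = {A, B, C, D, E, F} — all of the relation — so {B, D} is a candidate key.
{C, D}⁺ = {A, B, C, D, E, F} — all of the relation — so {C, D} is a candidate key.
{D, F}⁺ = {A, B, C, D, E, F} — all of the relation — so {D, F} is a candidate key.
No proper subset of any of these is a key, and no other minimal superkey exists.

{A, D}, {B, D}, {C, D}, {D, F}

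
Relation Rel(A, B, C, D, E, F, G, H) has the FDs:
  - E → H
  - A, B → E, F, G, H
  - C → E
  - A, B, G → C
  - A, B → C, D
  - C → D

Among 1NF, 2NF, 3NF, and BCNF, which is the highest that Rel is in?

2NF

Candidate key: {A, B}. Prime attributes: {A, B}.
For E → H we have {E}⁺ = {E, H}; {E} is not a superkey, so BCNF fails.
E → H has non-prime {H} on the right and a non-superkey on the left, so 3NF fails.
Checking every proper subset of each key, none determines a non-prime attribute — 2NF is satisfied.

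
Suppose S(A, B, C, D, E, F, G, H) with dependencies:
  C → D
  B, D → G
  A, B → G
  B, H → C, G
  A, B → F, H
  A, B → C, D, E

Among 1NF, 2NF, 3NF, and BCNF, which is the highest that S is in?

Candidate key: {A, B}. Prime attributes: {A, B}.
For C → D we have {C}⁺ = {C, D}; {C} is not a superkey, so BCNF fails.
C → D determines the non-prime attribute {D} from a non-superkey — 3NF is violated.
Checking every proper subset of each key, none determines a non-prime attribute — 2NF is satisfied.

2NF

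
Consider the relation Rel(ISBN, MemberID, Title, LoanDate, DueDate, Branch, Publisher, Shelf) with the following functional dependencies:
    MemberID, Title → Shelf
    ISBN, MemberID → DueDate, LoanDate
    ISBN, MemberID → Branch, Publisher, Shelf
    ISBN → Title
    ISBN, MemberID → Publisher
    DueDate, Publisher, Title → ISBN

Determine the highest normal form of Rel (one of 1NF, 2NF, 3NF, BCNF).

Candidate keys: {DueDate, MemberID, Publisher, Title}, {ISBN, MemberID}. Prime attributes: {DueDate, ISBN, MemberID, Publisher, Title}.
MemberID, Title → Shelf: {MemberID, Title}⁺ = {MemberID, Shelf, Title}, which is not all of the attributes, so the left side is not a superkey — BCNF is violated.
MemberID, Title → Shelf determines the non-prime attribute {Shelf} from a non-superkey — 3NF is violated.
The proper key subset {MemberID, Title} of {DueDate, MemberID, Publisher, Title} determines non-prime {Shelf}, so the relation is not even in 2NF.

1NF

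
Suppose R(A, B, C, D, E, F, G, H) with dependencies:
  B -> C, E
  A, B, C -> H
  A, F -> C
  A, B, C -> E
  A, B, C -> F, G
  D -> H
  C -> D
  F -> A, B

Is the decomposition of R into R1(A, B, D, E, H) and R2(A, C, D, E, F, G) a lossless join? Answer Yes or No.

No

R1 ∩ R2 = {A, D, E}; its closure under F is {A, D, E, H}.
The closure covers neither R1 nor R2 entirely; the join is not lossless.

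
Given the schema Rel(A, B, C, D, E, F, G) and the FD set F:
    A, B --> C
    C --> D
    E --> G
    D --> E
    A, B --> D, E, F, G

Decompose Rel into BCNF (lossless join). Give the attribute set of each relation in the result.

{A, B, C, F}; {C, D}; {D, E}; {E, G}

Candidate key of the original relation: {A, B}.
Within {A, B, C, D, E, F, G}: {C}⁺ ∩ {A, B, C, D, E, F, G} = {C, D, E, G}, not the whole set, so C --> D, E, G violates BCNF; decompose into {C, D, E, G} and {A, B, C, F}.
Within {C, D, E, G}: {E}⁺ ∩ {C, D, E, G} = {E, G}, not the whole set, so E --> G violates BCNF; decompose into {E, G} and {C, D, E}.
{E, G}: every determinant is a superkey — BCNF.
Within {C, D, E}: {D}⁺ ∩ {C, D, E} = {D, E}, not the whole set, so D --> E violates BCNF; decompose into {D, E} and {C, D}.
{D, E}: every determinant is a superkey — BCNF.
{C, D}: every determinant is a superkey — BCNF.
{A, B, C, F}: every determinant is a superkey — BCNF.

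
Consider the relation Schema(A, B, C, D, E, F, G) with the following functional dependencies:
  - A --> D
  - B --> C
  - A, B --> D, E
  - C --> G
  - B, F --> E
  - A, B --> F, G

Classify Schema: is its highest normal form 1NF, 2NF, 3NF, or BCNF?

Candidate key: {A, B}. Prime attributes: {A, B}.
For A --> D we have {A}⁺ = {A, D}; {A} is not a superkey, so BCNF fails.
A --> D determines the non-prime attribute {D} from a non-superkey — 3NF is violated.
Since {A} ⊂ {A, B} and {A}⁺ ⊇ {D} with {D} non-prime, there is a partial dependency; 2NF fails.

1NF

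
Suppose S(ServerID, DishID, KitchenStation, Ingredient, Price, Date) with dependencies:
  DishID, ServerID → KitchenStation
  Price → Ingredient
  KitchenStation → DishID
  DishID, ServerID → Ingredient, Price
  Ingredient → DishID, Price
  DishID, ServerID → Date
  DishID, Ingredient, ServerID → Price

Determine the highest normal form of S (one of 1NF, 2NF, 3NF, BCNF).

Candidate keys: {DishID, ServerID}, {Ingredient, ServerID}, {KitchenStation, ServerID}, {Price, ServerID}. Prime attributes: {DishID, Ingredient, KitchenStation, Price, ServerID}.
For Price → Ingredient we have {Price}⁺ = {DishID, Ingredient, Price}; {Price} is not a superkey, so BCNF fails.
Its right-hand attributes {Ingredient} are all prime, as are those of every other non-superkey FD — the relation is in 3NF.

3NF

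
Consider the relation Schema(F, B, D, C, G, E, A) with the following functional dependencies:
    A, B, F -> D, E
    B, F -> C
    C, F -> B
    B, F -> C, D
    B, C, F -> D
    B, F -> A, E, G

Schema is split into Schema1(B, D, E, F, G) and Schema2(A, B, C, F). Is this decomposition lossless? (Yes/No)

The shared attributes are {B, F} and {B, F}⁺ = {A, B, C, D, E, F, G}.
This includes all of Schema1, so the common attributes are a superkey of Schema1 — the join is lossless.

Yes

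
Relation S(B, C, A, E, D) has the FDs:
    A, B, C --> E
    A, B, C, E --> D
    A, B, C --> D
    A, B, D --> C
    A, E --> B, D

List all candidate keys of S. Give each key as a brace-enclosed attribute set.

{A, B, C}, {A, B, D}, {A, E}

No FD produces {A}, so it must be in every candidate key.
{A, E}⁺ = {A, B, C, D, E} — all of the relation — so {A, E} is a candidate key.
{A, B, C}⁺ = {A, B, C, D, E} — all of the relation — so {A, B, C} is a candidate key.
{A, B, D}⁺ = {A, B, C, D, E} — all of the relation — so {A, B, D} is a candidate key.
No proper subset of any of these is a key, and no other minimal superkey exists.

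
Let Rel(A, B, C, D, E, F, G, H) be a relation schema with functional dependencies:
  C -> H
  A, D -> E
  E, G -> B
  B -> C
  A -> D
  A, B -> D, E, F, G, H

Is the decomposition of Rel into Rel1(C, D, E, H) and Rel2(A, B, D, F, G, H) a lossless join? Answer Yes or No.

Rel1 ∩ Rel2 = {D, H}; its closure under F is {D, H}.
The closure covers neither Rel1 nor Rel2 entirely; the join is not lossless.

No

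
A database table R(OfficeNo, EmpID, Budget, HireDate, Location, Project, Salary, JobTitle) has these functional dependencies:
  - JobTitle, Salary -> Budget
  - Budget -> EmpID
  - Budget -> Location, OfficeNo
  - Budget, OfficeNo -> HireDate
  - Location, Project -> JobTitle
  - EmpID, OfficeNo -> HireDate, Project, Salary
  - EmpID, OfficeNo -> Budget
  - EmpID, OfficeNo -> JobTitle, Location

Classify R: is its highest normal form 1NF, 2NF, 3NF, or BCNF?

Candidate keys: {Budget}, {EmpID, OfficeNo}, {JobTitle, Salary}, {Location, Project, Salary}. Prime attributes: {Budget, EmpID, JobTitle, Location, OfficeNo, Project, Salary}.
Location, Project -> JobTitle: {Location, Project}⁺ = {JobTitle, Location, Project}, which is not all of the attributes, so the left side is not a superkey — BCNF is violated.
Since {JobTitle} ⊆ prime attributes and every other non-superkey FD also has a prime right side, the schema is in 3NF.

3NF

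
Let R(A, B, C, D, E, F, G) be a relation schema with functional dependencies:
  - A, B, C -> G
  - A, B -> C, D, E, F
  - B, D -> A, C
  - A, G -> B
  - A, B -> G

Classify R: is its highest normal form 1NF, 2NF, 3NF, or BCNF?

Candidate keys: {A, B}, {A, G}, {B, D}. Prime attributes: {A, B, D, G}.
The left-hand side of every FD is a superkey, so BCNF is satisfied.

BCNF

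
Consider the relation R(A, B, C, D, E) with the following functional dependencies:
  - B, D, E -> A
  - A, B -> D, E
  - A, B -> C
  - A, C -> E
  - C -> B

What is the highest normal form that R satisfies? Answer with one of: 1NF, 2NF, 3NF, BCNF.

Candidate keys: {A, B}, {A, C}, {B, D, E}, {C, D, E}. Prime attributes: {A, B, C, D, E}.
For C -> B we have {C}⁺ = {B, C}; {C} is not a superkey, so BCNF fails.
Its right-hand attributes {B} are all prime, as are those of every other non-superkey FD — the relation is in 3NF.

3NF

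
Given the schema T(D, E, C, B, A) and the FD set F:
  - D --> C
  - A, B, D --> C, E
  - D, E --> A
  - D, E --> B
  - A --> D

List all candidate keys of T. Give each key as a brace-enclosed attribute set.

{A, B}, {A, E}, {D, E}

{A, B}⁺ = {A, B, C, D, E} — all of the relation — so {A, B} is a candidate key.
{A, E}⁺ = {A, B, C, D, E} — all of the relation — so {A, E} is a candidate key.
{D, E}⁺ = {A, B, C, D, E} — all of the relation — so {D, E} is a candidate key.
No proper subset of any of these is a key, and no other minimal superkey exists.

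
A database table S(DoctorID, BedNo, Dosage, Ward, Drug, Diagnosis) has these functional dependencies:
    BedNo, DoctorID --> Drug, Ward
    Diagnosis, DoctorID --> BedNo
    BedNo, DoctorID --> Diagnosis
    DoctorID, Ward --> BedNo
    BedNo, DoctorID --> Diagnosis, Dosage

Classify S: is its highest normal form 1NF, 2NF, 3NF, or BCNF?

BCNF

Candidate keys: {BedNo, DoctorID}, {Diagnosis, DoctorID}, {DoctorID, Ward}. Prime attributes: {BedNo, Diagnosis, DoctorID, Ward}.
Each dependency's left side is a superkey — BCNF holds.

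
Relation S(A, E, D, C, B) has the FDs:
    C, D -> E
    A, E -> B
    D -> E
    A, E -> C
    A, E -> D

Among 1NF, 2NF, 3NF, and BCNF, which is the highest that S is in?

3NF

Candidate keys: {A, D}, {A, E}. Prime attributes: {A, D, E}.
C, D -> E breaks BCNF: {C, D}⁺ = {C, D, E}, so {C, D} is not a superkey.
Since {E} ⊆ prime attributes and every other non-superkey FD also has a prime right side, the schema is in 3NF.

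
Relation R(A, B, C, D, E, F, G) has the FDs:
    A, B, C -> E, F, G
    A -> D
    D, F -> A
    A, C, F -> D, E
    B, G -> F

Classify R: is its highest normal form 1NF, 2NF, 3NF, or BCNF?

Candidate keys: {A, B, C}, {B, C, D, F}, {B, C, D, G}. Prime attributes: {A, B, C, D, F, G}.
A -> D: {A}⁺ = {A, D}, which is not all of the attributes, so the left side is not a superkey — BCNF is violated.
Because {E} is non-prime and the left side of A, C, F -> D, E is not a superkey, the relation is not in 3NF.
The proper key subset {C, D, F} of {B, C, D, F} determines non-prime {E}, so the relation is not even in 2NF.

1NF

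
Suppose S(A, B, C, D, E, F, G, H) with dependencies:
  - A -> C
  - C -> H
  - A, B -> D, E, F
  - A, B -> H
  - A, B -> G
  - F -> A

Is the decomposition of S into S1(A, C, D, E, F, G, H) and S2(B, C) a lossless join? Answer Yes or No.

Common attributes: {C}; their closure is {C, H}.
The closure covers neither S1 nor S2 entirely; the join is not lossless.

No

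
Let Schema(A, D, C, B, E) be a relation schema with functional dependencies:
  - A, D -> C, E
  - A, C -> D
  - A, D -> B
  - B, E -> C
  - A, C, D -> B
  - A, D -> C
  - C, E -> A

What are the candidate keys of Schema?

{A, C}⁺ = {A, B, C, D, E} — all of the relation — so {A, C} is a candidate key.
{A, D}⁺ = {A, B, C, D, E} — all of the relation — so {A, D} is a candidate key.
{B, E}⁺ = {A, B, C, D, E} — all of the relation — so {B, E} is a candidate key.
{C, E}⁺ = {A, B, C, D, E} — all of the relation — so {C, E} is a candidate key.
These are minimal and exhaustive — every other superkey contains one of them.

{A, C}, {A, D}, {B, E}, {C, E}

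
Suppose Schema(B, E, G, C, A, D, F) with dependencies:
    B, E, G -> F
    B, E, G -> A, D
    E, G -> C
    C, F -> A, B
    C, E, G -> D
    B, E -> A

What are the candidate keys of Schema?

Attributes never on any right-hand side: {E, G} — every candidate key must contain all of them.
{B, E, G} is a candidate key since {B, E, G}⁺ = {A, B, C, D, E, F, G} covers every attribute.
{E, F, G} is a candidate key since {E, F, G}⁺ = {A, B, C, D, E, F, G} covers every attribute.
These are minimal and exhaustive — every other superkey contains one of them.

{B, E, G}, {E, F, G}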